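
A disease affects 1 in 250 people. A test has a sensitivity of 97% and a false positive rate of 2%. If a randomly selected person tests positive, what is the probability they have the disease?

Let D = the rare event, + = positive/flagged.
P(D) = 1/250
P(+|D) = 97/100
P(+|D') = 2/100 = 1/50
P(+) = P(+|D)P(D) + P(+|D')P(D')
     = \frac{97}{100} × \frac{1}{250} + \frac{1}{50} × \frac{249}{250}
     = \frac{119}{5000}
P(D|+) = P(+|D)P(D)/P(+) = \frac{97}{595}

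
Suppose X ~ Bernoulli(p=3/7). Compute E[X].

For X ~ Bernoulli(p=3/7), the expected value is:
E[X] = \frac{3}{7}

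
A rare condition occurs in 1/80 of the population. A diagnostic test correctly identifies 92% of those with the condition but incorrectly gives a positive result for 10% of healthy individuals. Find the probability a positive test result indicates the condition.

Let D = the rare event, + = positive/flagged.
P(D) = 1/80
P(+|D) = 92/100 = 23/25
P(+|D') = 10/100 = 1/10
P(+) = P(+|D)P(D) + P(+|D')P(D')
     = \frac{23}{25} × \frac{1}{80} + \frac{1}{10} × \frac{79}{80}
     = \frac{441}{4000}
P(D|+) = P(+|D)P(D)/P(+) = \frac{46}{441}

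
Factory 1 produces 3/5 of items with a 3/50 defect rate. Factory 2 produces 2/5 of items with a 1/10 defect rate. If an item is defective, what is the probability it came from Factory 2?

Using Bayes' theorem:
P(F1) = 3/5, P(D|F1) = 3/50
P(F2) = 2/5, P(D|F2) = 1/10
P(D) = P(D|F1)P(F1) + P(D|F2)P(F2)
     = \frac{19}{250}
P(F2|D) = P(D|F2)P(F2) / P(D)
= \frac{10}{19}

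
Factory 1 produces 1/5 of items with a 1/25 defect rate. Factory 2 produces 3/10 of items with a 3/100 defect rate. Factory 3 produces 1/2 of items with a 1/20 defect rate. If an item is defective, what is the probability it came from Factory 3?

Using Bayes' theorem:
P(F1) = 1/5, P(D|F1) = 1/25
P(F2) = 3/10, P(D|F2) = 3/100
P(F3) = 1/2, P(D|F3) = 1/20
P(D) = P(D|F1)P(F1) + P(D|F2)P(F2) + P(D|F3)P(F3)
     = \frac{21}{500}
P(F3|D) = P(D|F3)P(F3) / P(D)
= \frac{25}{42}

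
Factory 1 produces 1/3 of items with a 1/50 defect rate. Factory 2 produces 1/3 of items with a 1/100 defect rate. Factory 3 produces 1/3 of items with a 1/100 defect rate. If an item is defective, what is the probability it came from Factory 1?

Using Bayes' theorem:
P(F1) = 1/3, P(D|F1) = 1/50
P(F2) = 1/3, P(D|F2) = 1/100
P(F3) = 1/3, P(D|F3) = 1/100
P(D) = P(D|F1)P(F1) + P(D|F2)P(F2) + P(D|F3)P(F3)
     = \frac{1}{75}
P(F1|D) = P(D|F1)P(F1) / P(D)
= \frac{1}{2}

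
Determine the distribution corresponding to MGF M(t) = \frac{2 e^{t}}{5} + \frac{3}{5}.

The MGF M(t) = \frac{2 e^{t}}{5} + \frac{3}{5} is the standard form for the Bernoulli distribution.
Comparing with the known MGF formula identifies: Bernoulli(p=2/5)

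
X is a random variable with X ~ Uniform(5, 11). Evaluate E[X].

For X ~ Uniform(5, 11), the expected value is:
E[X] = 8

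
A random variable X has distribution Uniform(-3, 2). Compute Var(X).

For X ~ Uniform(-3, 2):
Var(X) = \frac{25}{12}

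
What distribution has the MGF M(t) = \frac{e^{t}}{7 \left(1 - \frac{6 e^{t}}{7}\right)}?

The MGF M(t) = \frac{e^{t}}{7 \left(1 - \frac{6 e^{t}}{7}\right)} is the standard form for the Geometric distribution.
Comparing with the known MGF formula identifies: Geometric(p=1/7), X = trial number of first success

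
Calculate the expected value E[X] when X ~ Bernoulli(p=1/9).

For X ~ Bernoulli(p=1/9), the expected value is:
E[X] = \frac{1}{9}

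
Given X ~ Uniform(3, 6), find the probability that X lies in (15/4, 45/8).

P(15/4 < X < 45/8) = ∫_{15/4}^{45/8} f(x) dx
where f(x) = \frac{1}{3}
= \frac{5}{8}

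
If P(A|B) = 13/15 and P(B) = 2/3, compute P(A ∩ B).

By definition, P(A|B) = P(A ∩ B) / P(B)
So P(A ∩ B) = P(A|B) × P(B)
= 13/15 × 2/3
= 26/45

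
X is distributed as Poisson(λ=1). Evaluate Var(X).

For X ~ Poisson(λ=1):
Var(X) = 1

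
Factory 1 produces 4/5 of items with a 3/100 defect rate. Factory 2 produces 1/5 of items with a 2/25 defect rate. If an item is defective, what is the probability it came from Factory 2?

Using Bayes' theorem:
P(F1) = 4/5, P(D|F1) = 3/100
P(F2) = 1/5, P(D|F2) = 2/25
P(D) = P(D|F1)P(F1) + P(D|F2)P(F2)
     = \frac{1}{25}
P(F2|D) = P(D|F2)P(F2) / P(D)
= \frac{2}{5}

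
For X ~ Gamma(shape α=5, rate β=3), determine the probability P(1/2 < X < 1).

P(1/2 < X < 1) = ∫_{1/2}^{1} f(x) dx
where f(x) = \frac{81 x^{4} e^{- 3 x}}{8}
= - \frac{131}{8 e^{3}} + \frac{563}{128 e^{\frac{3}{2}}}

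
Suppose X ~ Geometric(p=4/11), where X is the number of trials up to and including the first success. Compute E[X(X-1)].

E[X(X-1)] = E[X² - X] = E[X²] - E[X]
E[X] = \frac{11}{4}
E[X²] = Var(X) + (E[X])² = \frac{77}{16} + (\frac{11}{4})² = \frac{99}{8}
E[X(X-1)] = \frac{99}{8} - \frac{11}{4} = \frac{77}{8}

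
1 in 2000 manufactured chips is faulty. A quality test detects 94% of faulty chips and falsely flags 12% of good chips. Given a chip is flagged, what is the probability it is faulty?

Let D = the rare event, + = positive/flagged.
P(D) = 1/2000
P(+|D) = 94/100 = 47/50
P(+|D') = 12/100 = 3/25
P(+) = P(+|D)P(D) + P(+|D')P(D')
     = \frac{47}{50} × \frac{1}{2000} + \frac{3}{25} × \frac{1999}{2000}
     = \frac{12041}{100000}
P(D|+) = P(+|D)P(D)/P(+) = \frac{47}{12041}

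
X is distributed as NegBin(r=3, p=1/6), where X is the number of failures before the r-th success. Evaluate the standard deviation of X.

For X ~ NegBin(r=3, p=1/6), where X is the number of failures before the r-th success:
Var(X) = 90
SD(X) = √(Var(X)) = √(90) = 3 \sqrt{10}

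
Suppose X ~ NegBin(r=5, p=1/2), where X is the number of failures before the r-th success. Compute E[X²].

Using the identity E[X²] = Var(X) + (E[X])²:
E[X] = 5
Var(X) = 10
E[X²] = 10 + (5)²
= 35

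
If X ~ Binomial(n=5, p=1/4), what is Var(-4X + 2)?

For X ~ Binomial(n=5, p=1/4):
Var(X) = \frac{15}{16}
Var(-4X + 2) = (-4)² × Var(X) = 16 × \frac{15}{16} = 15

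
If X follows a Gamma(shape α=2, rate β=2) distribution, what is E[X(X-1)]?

E[X(X-1)] = E[X² - X] = E[X²] - E[X]
E[X] = 1
E[X²] = Var(X) + (E[X])² = \frac{1}{2} + (1)² = \frac{3}{2}
E[X(X-1)] = \frac{3}{2} - 1 = \frac{1}{2}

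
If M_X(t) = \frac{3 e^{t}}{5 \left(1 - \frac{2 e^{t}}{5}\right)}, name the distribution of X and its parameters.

The MGF M(t) = \frac{3 e^{t}}{5 \left(1 - \frac{2 e^{t}}{5}\right)} is the standard form for the Geometric distribution.
Comparing with the known MGF formula identifies: Geometric(p=3/5), X = trial number of first success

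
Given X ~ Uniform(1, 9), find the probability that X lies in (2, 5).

P(2 < X < 5) = ∫_{2}^{5} f(x) dx
where f(x) = \frac{1}{8}
= \frac{3}{8}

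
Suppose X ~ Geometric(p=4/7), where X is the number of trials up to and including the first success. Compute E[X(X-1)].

E[X(X-1)] = E[X² - X] = E[X²] - E[X]
E[X] = \frac{7}{4}
E[X²] = Var(X) + (E[X])² = \frac{21}{16} + (\frac{7}{4})² = \frac{35}{8}
E[X(X-1)] = \frac{35}{8} - \frac{7}{4} = \frac{21}{8}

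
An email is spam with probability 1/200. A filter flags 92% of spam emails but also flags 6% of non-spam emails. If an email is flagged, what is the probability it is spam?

Let D = the rare event, + = positive/flagged.
P(D) = 1/200
P(+|D) = 92/100 = 23/25
P(+|D') = 6/100 = 3/50
P(+) = P(+|D)P(D) + P(+|D')P(D')
     = \frac{23}{25} × \frac{1}{200} + \frac{3}{50} × \frac{199}{200}
     = \frac{643}{10000}
P(D|+) = P(+|D)P(D)/P(+) = \frac{46}{643}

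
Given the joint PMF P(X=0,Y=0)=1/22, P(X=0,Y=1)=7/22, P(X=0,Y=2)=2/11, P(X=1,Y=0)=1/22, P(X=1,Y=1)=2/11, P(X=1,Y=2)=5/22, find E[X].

First find marginal of X:
P(X=0) = 6/11
P(X=1) = 5/11
E[X] = 0 × 6/11 + 1 × 5/11 = 5/11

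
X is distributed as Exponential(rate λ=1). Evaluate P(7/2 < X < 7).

P(7/2 < X < 7) = ∫_{7/2}^{7} f(x) dx
where f(x) = e^{- x}
= - \frac{1}{e^{7}} + e^{- \frac{7}{2}}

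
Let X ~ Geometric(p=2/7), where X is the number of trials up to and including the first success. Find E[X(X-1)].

E[X(X-1)] = E[X² - X] = E[X²] - E[X]
E[X] = \frac{7}{2}
E[X²] = Var(X) + (E[X])² = \frac{35}{4} + (\frac{7}{2})² = 21
E[X(X-1)] = 21 - \frac{7}{2} = \frac{35}{2}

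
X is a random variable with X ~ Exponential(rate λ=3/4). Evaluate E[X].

For X ~ Exponential(rate λ=3/4), the expected value is:
E[X] = \frac{4}{3}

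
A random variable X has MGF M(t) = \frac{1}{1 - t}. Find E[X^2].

To find E[X^2], compute M^(2)(0):
M^(1)(t) = \frac{1}{\left(1 - t\right)^{2}}
M^(2)(t) = \frac{2}{\left(1 - t\right)^{3}}
M^(2)(0) = 2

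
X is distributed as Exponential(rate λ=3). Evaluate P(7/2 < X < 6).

P(7/2 < X < 6) = ∫_{7/2}^{6} f(x) dx
where f(x) = 3 e^{- 3 x}
= - \frac{1}{e^{18}} + e^{- \frac{21}{2}}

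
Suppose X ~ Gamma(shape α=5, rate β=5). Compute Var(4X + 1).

For X ~ Gamma(shape α=5, rate β=5):
Var(X) = \frac{1}{5}
Var(4X + 1) = (4)² × Var(X) = 16 × \frac{1}{5} = \frac{16}{5}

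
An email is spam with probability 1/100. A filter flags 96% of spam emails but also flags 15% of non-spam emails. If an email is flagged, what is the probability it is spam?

Let D = the rare event, + = positive/flagged.
P(D) = 1/100
P(+|D) = 96/100 = 24/25
P(+|D') = 15/100 = 3/20
P(+) = P(+|D)P(D) + P(+|D')P(D')
     = \frac{24}{25} × \frac{1}{100} + \frac{3}{20} × \frac{99}{100}
     = \frac{1581}{10000}
P(D|+) = P(+|D)P(D)/P(+) = \frac{32}{527}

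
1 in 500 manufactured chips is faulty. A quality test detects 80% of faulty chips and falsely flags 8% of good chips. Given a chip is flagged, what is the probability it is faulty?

Let D = the rare event, + = positive/flagged.
P(D) = 1/500
P(+|D) = 80/100 = 4/5
P(+|D') = 8/100 = 2/25
P(+) = P(+|D)P(D) + P(+|D')P(D')
     = \frac{4}{5} × \frac{1}{500} + \frac{2}{25} × \frac{499}{500}
     = \frac{509}{6250}
P(D|+) = P(+|D)P(D)/P(+) = \frac{10}{509}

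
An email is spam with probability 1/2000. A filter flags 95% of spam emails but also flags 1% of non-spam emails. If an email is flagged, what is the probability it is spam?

Let D = the rare event, + = positive/flagged.
P(D) = 1/2000
P(+|D) = 95/100 = 19/20
P(+|D') = 1/100
P(+) = P(+|D)P(D) + P(+|D')P(D')
     = \frac{19}{20} × \frac{1}{2000} + \frac{1}{100} × \frac{1999}{2000}
     = \frac{1047}{100000}
P(D|+) = P(+|D)P(D)/P(+) = \frac{95}{2094}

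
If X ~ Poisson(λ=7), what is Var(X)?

For X ~ Poisson(λ=7):
Var(X) = 7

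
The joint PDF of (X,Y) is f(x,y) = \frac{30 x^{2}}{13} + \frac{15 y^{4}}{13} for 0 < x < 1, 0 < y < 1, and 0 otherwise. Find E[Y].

E[Y] = ∫_0^1 ∫_0^1 y × f(x,y) dx dy
= \frac{15}{26}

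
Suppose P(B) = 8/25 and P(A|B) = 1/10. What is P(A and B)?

By definition, P(A|B) = P(A ∩ B) / P(B)
So P(A ∩ B) = P(A|B) × P(B)
= 1/10 × 8/25
= 4/125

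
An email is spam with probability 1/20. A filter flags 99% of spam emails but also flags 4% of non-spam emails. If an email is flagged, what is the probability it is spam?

Let D = the rare event, + = positive/flagged.
P(D) = 1/20
P(+|D) = 99/100
P(+|D') = 4/100 = 1/25
P(+) = P(+|D)P(D) + P(+|D')P(D')
     = \frac{99}{100} × \frac{1}{20} + \frac{1}{25} × \frac{19}{20}
     = \frac{7}{80}
P(D|+) = P(+|D)P(D)/P(+) = \frac{99}{175}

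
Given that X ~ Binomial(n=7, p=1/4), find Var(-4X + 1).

For X ~ Binomial(n=7, p=1/4):
Var(X) = \frac{21}{16}
Var(-4X + 1) = (-4)² × Var(X) = 16 × \frac{21}{16} = 21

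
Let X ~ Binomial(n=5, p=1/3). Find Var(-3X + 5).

For X ~ Binomial(n=5, p=1/3):
Var(X) = \frac{10}{9}
Var(-3X + 5) = (-3)² × Var(X) = 9 × \frac{10}{9} = 10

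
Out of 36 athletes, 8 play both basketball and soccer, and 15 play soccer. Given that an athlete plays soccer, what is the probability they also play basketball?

P(A ∩ B) = 8/36 = 2/9
P(B) = 15/36 = 5/12
P(A|B) = P(A ∩ B) / P(B) = (2/9) / (5/12) = 8/15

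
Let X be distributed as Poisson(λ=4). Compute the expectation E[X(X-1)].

E[X(X-1)] = E[X² - X] = E[X²] - E[X]
E[X] = 4
E[X²] = Var(X) + (E[X])² = 4 + (4)² = 20
E[X(X-1)] = 20 - 4 = 16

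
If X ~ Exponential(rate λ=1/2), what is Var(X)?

For X ~ Exponential(rate λ=1/2):
Var(X) = 4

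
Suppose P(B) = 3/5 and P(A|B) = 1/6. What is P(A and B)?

By definition, P(A|B) = P(A ∩ B) / P(B)
So P(A ∩ B) = P(A|B) × P(B)
= 1/6 × 3/5
= 1/10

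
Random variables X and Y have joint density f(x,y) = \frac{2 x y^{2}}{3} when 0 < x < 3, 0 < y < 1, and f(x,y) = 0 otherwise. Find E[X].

f_X(x) = ∫_0^1 \frac{2 x y^{2}}{3} dy = \frac{2 x}{9}
E[X] = ∫_0^3 x × (\frac{2 x}{9}) dx = 2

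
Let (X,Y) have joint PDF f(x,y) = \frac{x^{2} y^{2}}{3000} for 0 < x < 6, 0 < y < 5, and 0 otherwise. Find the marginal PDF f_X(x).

f_X(x) = ∫_0^5 f(x,y) dy
= ∫_0^5 \frac{x^{2} y^{2}}{3000} dy
= \frac{x^{2}}{72} for 0 < x < 6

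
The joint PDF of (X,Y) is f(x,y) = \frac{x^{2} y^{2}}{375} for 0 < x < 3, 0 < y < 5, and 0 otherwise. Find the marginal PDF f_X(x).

f_X(x) = ∫_0^5 f(x,y) dy
= ∫_0^5 \frac{x^{2} y^{2}}{375} dy
= \frac{x^{2}}{9} for 0 < x < 3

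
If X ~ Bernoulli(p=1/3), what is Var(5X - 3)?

For X ~ Bernoulli(p=1/3):
Var(X) = \frac{2}{9}
Var(5X - 3) = (5)² × Var(X) = 25 × \frac{2}{9} = \frac{50}{9}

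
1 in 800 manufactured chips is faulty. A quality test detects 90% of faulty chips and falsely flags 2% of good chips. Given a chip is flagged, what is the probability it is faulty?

Let D = the rare event, + = positive/flagged.
P(D) = 1/800
P(+|D) = 90/100 = 9/10
P(+|D') = 2/100 = 1/50
P(+) = P(+|D)P(D) + P(+|D')P(D')
     = \frac{9}{10} × \frac{1}{800} + \frac{1}{50} × \frac{799}{800}
     = \frac{211}{10000}
P(D|+) = P(+|D)P(D)/P(+) = \frac{45}{844}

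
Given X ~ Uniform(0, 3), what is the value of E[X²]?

Using the identity E[X²] = Var(X) + (E[X])²:
E[X] = \frac{3}{2}
Var(X) = \frac{3}{4}
E[X²] = \frac{3}{4} + (\frac{3}{2})²
= 3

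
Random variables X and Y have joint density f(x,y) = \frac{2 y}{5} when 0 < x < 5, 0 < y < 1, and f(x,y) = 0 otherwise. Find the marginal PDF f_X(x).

f_X(x) = ∫_0^1 f(x,y) dy
= ∫_0^1 \frac{2 y}{5} dy
= \frac{1}{5} for 0 < x < 5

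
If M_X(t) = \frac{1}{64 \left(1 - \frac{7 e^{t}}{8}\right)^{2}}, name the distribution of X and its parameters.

The MGF M(t) = \frac{1}{64 \left(1 - \frac{7 e^{t}}{8}\right)^{2}} is the standard form for the NegativeBinomial distribution.
Comparing with the known MGF formula identifies: NegBin(r=2, p=1/8), X = failures before r-th success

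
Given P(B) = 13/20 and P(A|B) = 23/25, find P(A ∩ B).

By definition, P(A|B) = P(A ∩ B) / P(B)
So P(A ∩ B) = P(A|B) × P(B)
= 23/25 × 13/20
= 299/500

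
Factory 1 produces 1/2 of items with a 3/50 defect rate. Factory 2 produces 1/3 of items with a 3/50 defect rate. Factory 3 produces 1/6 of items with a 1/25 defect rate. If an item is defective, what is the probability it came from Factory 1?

Using Bayes' theorem:
P(F1) = 1/2, P(D|F1) = 3/50
P(F2) = 1/3, P(D|F2) = 3/50
P(F3) = 1/6, P(D|F3) = 1/25
P(D) = P(D|F1)P(F1) + P(D|F2)P(F2) + P(D|F3)P(F3)
     = \frac{17}{300}
P(F1|D) = P(D|F1)P(F1) / P(D)
= \frac{9}{17}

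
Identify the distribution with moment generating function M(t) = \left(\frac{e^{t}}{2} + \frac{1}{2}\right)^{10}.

The MGF M(t) = \left(\frac{e^{t}}{2} + \frac{1}{2}\right)^{10} is the standard form for the Binomial distribution.
Comparing with the known MGF formula identifies: Binomial(n=10, p=1/2)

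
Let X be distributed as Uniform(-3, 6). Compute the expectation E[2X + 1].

For X ~ Uniform(-3, 6):
E[X] = \frac{3}{2}
E[2X + 1] = 2 × E[X] + 1 = 4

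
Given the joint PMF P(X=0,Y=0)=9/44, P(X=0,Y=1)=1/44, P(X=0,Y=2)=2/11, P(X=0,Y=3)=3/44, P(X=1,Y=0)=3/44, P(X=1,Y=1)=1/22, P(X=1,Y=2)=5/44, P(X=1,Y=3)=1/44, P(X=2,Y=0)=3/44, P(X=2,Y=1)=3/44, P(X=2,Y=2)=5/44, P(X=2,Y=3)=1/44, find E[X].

First find marginal of X:
P(X=0) = 21/44
P(X=1) = 1/4
P(X=2) = 3/11
E[X] = 0 × 21/44 + 1 × 1/4 + 2 × 3/11 = 35/44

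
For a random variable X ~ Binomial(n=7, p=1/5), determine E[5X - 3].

For X ~ Binomial(n=7, p=1/5):
E[X] = \frac{7}{5}
E[5X - 3] = 5 × E[X] - 3 = 4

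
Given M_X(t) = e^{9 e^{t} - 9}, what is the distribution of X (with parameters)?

The MGF M(t) = e^{9 e^{t} - 9} is the standard form for the Poisson distribution.
Comparing with the known MGF formula identifies: Poisson(λ=9)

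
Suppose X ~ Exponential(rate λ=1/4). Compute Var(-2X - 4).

For X ~ Exponential(rate λ=1/4):
Var(X) = 16
Var(-2X - 4) = (-2)² × Var(X) = 4 × 16 = 64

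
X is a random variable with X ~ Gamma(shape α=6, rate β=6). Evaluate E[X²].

Using the identity E[X²] = Var(X) + (E[X])²:
E[X] = 1
Var(X) = \frac{1}{6}
E[X²] = \frac{1}{6} + (1)²
= \frac{7}{6}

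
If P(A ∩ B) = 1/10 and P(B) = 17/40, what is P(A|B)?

P(A|B) = P(A ∩ B) / P(B)
= (1/10) / (17/40)
= 4/17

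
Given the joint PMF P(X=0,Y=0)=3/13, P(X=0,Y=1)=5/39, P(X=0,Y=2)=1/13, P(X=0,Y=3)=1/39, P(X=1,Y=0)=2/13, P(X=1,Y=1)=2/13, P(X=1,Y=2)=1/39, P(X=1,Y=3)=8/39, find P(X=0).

P(X=0) = P(X=0,Y=0) + P(X=0,Y=1) + P(X=0,Y=2) + P(X=0,Y=3)
= 3/13 + 5/39 + 1/13 + 1/39
= 6/13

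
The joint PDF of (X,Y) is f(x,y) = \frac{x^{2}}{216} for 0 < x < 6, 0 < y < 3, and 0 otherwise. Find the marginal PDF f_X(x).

f_X(x) = ∫_0^3 f(x,y) dy
= ∫_0^3 \frac{x^{2}}{216} dy
= \frac{x^{2}}{72} for 0 < x < 6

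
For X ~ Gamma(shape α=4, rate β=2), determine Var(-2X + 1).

For X ~ Gamma(shape α=4, rate β=2):
Var(X) = 1
Var(-2X + 1) = (-2)² × Var(X) = 4 × 1 = 4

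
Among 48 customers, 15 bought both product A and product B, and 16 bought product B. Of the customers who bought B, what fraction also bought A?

P(A ∩ B) = 15/48 = 5/16
P(B) = 16/48 = 1/3
P(A|B) = P(A ∩ B) / P(B) = (5/16) / (1/3) = 15/16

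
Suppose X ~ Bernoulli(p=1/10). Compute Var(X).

For X ~ Bernoulli(p=1/10):
Var(X) = \frac{9}{100}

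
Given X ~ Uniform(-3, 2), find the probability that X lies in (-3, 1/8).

P(-3 < X < 1/8) = ∫_{-3}^{1/8} f(x) dx
where f(x) = \frac{1}{5}
= \frac{5}{8}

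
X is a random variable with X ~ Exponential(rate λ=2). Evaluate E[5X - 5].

For X ~ Exponential(rate λ=2):
E[X] = \frac{1}{2}
E[5X - 5] = 5 × E[X] - 5 = - \frac{5}{2}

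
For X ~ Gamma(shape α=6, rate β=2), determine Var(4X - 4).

For X ~ Gamma(shape α=6, rate β=2):
Var(X) = \frac{3}{2}
Var(4X - 4) = (4)² × Var(X) = 16 × \frac{3}{2} = 24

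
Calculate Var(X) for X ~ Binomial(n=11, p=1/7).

For X ~ Binomial(n=11, p=1/7):
Var(X) = \frac{66}{49}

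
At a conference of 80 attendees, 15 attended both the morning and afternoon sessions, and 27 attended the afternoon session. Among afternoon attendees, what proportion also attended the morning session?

P(A ∩ B) = 15/80 = 3/16
P(B) = 27/80
P(A|B) = P(A ∩ B) / P(B) = (3/16) / (27/80) = 5/9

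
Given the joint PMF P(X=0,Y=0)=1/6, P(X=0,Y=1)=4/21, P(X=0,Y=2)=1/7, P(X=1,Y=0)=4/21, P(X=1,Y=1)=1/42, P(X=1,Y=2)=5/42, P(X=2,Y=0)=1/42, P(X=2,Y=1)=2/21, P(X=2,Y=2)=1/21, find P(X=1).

P(X=1) = P(X=1,Y=0) + P(X=1,Y=1) + P(X=1,Y=2)
= 4/21 + 1/42 + 5/42
= 1/3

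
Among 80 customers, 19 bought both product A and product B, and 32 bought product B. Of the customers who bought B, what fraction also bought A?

P(A ∩ B) = 19/80
P(B) = 32/80 = 2/5
P(A|B) = P(A ∩ B) / P(B) = (19/80) / (2/5) = 19/32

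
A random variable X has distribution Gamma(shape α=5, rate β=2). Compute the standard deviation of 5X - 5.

For X ~ Gamma(shape α=5, rate β=2):
Var(X) = \frac{5}{4}
SD(X) = √(Var(X)) = √(\frac{5}{4}) = \frac{\sqrt{5}}{2}
SD(5X - 5) = |5| × SD(X) = 5 × \frac{\sqrt{5}}{2} = \frac{5 \sqrt{5}}{2}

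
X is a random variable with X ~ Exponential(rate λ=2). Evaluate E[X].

For X ~ Exponential(rate λ=2), the expected value is:
E[X] = \frac{1}{2}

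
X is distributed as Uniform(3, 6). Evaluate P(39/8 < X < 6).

P(39/8 < X < 6) = ∫_{39/8}^{6} f(x) dx
where f(x) = \frac{1}{3}
= \frac{3}{8}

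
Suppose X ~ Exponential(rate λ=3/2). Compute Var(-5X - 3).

For X ~ Exponential(rate λ=3/2):
Var(X) = \frac{4}{9}
Var(-5X - 3) = (-5)² × Var(X) = 25 × \frac{4}{9} = \frac{100}{9}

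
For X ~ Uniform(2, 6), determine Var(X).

For X ~ Uniform(2, 6):
Var(X) = \frac{4}{3}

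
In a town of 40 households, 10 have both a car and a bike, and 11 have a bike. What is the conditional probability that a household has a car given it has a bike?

P(A ∩ B) = 10/40 = 1/4
P(B) = 11/40
P(A|B) = P(A ∩ B) / P(B) = (1/4) / (11/40) = 10/11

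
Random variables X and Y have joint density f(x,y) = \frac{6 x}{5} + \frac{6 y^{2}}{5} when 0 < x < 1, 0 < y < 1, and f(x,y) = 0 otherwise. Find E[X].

E[X] = ∫_0^1 ∫_0^1 x × f(x,y) dy dx
= ∫_0^1 ∫_0^1 x × (\frac{6 x}{5} + \frac{6 y^{2}}{5}) dy dx
= \frac{3}{5}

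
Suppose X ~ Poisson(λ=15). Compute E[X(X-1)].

E[X(X-1)] = E[X² - X] = E[X²] - E[X]
E[X] = 15
E[X²] = Var(X) + (E[X])² = 15 + (15)² = 240
E[X(X-1)] = 240 - 15 = 225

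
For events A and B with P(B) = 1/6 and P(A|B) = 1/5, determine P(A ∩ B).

By definition, P(A|B) = P(A ∩ B) / P(B)
So P(A ∩ B) = P(A|B) × P(B)
= 1/5 × 1/6
= 1/30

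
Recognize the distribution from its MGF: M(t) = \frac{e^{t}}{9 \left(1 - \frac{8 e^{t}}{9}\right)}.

The MGF M(t) = \frac{e^{t}}{9 \left(1 - \frac{8 e^{t}}{9}\right)} is the standard form for the Geometric distribution.
Comparing with the known MGF formula identifies: Geometric(p=1/9), X = trial number of first success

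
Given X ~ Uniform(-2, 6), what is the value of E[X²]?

Using the identity E[X²] = Var(X) + (E[X])²:
E[X] = 2
Var(X) = \frac{16}{3}
E[X²] = \frac{16}{3} + (2)²
= \frac{28}{3}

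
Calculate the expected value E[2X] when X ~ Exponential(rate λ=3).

For X ~ Exponential(rate λ=3):
E[X] = \frac{1}{3}
E[2X] = 2 × E[X] + 0 = \frac{2}{3}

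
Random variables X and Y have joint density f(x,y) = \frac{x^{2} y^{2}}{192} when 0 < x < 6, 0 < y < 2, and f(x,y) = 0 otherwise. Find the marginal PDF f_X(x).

f_X(x) = ∫_0^2 f(x,y) dy
= ∫_0^2 \frac{x^{2} y^{2}}{192} dy
= \frac{x^{2}}{72} for 0 < x < 6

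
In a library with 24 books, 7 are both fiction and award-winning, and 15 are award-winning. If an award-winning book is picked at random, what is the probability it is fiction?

P(A ∩ B) = 7/24
P(B) = 15/24 = 5/8
P(A|B) = P(A ∩ B) / P(B) = (7/24) / (5/8) = 7/15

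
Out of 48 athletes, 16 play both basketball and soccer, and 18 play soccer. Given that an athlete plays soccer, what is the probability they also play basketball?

P(A ∩ B) = 16/48 = 1/3
P(B) = 18/48 = 3/8
P(A|B) = P(A ∩ B) / P(B) = (1/3) / (3/8) = 8/9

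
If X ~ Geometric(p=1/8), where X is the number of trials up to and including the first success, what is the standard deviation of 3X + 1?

For X ~ Geometric(p=1/8), where X is the number of trials up to and including the first success:
Var(X) = 56
SD(X) = √(Var(X)) = √(56) = 2 \sqrt{14}
SD(3X + 1) = |3| × SD(X) = 3 × 2 \sqrt{14} = 6 \sqrt{14}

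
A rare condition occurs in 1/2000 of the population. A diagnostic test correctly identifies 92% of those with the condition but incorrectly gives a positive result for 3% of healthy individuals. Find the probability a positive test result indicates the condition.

Let D = the rare event, + = positive/flagged.
P(D) = 1/2000
P(+|D) = 92/100 = 23/25
P(+|D') = 3/100
P(+) = P(+|D)P(D) + P(+|D')P(D')
     = \frac{23}{25} × \frac{1}{2000} + \frac{3}{100} × \frac{1999}{2000}
     = \frac{6089}{200000}
P(D|+) = P(+|D)P(D)/P(+) = \frac{92}{6089}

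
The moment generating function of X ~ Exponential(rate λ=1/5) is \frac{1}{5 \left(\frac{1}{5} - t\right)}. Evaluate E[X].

To find E[X], compute M^(1)(0):
M^(1)(t) = \frac{1}{5 \left(\frac{1}{5} - t\right)^{2}}
M^(1)(0) = 5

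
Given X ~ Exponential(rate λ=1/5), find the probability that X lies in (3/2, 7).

P(3/2 < X < 7) = ∫_{3/2}^{7} f(x) dx
where f(x) = \frac{e^{- \frac{x}{5}}}{5}
= - \frac{1}{e^{\frac{7}{5}}} + e^{- \frac{3}{10}}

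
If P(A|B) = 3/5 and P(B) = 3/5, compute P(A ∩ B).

By definition, P(A|B) = P(A ∩ B) / P(B)
So P(A ∩ B) = P(A|B) × P(B)
= 3/5 × 3/5
= 9/25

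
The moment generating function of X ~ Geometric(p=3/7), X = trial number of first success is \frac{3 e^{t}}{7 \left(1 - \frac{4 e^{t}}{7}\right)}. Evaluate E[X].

To find E[X], compute M^(1)(0):
M^(1)(t) = \frac{3 e^{t}}{7 \left(1 - \frac{4 e^{t}}{7}\right)} + \frac{12 e^{2 t}}{49 \left(1 - \frac{4 e^{t}}{7}\right)^{2}}
M^(1)(0) = \frac{7}{3}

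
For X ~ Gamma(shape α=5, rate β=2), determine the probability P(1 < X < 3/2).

P(1 < X < 3/2) = ∫_{1}^{3/2} f(x) dx
where f(x) = \frac{4 x^{4} e^{- 2 x}}{3}
= \frac{-131 + 56 e}{8 e^{3}}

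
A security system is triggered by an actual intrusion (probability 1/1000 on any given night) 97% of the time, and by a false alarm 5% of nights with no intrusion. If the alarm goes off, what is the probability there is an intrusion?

Let D = the rare event, + = positive/flagged.
P(D) = 1/1000
P(+|D) = 97/100
P(+|D') = 5/100 = 1/20
P(+) = P(+|D)P(D) + P(+|D')P(D')
     = \frac{97}{100} × \frac{1}{1000} + \frac{1}{20} × \frac{999}{1000}
     = \frac{1273}{25000}
P(D|+) = P(+|D)P(D)/P(+) = \frac{97}{5092}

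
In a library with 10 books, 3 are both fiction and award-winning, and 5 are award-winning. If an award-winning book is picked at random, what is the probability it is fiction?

P(A ∩ B) = 3/10
P(B) = 5/10 = 1/2
P(A|B) = P(A ∩ B) / P(B) = (3/10) / (1/2) = 3/5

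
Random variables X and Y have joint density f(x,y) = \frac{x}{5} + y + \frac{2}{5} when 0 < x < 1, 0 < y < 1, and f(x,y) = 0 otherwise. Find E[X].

E[X] = ∫_0^1 ∫_0^1 x × f(x,y) dy dx
= ∫_0^1 ∫_0^1 x × (\frac{x}{5} + y + \frac{2}{5}) dy dx
= \frac{31}{60}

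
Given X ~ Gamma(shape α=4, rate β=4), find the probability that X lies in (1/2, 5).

P(1/2 < X < 5) = ∫_{1/2}^{5} f(x) dx
where f(x) = \frac{128 x^{3} e^{- 4 x}}{3}
= \frac{-4663 + 19 e^{18}}{3 e^{20}}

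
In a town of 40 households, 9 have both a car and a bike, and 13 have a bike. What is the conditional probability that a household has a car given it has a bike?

P(A ∩ B) = 9/40
P(B) = 13/40
P(A|B) = P(A ∩ B) / P(B) = (9/40) / (13/40) = 9/13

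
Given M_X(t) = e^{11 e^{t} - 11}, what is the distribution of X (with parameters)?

The MGF M(t) = e^{11 e^{t} - 11} is the standard form for the Poisson distribution.
Comparing with the known MGF formula identifies: Poisson(λ=11)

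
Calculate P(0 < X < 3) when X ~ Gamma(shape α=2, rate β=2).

P(0 < X < 3) = ∫_{0}^{3} f(x) dx
where f(x) = 4 x e^{- 2 x}
= 1 - \frac{7}{e^{6}}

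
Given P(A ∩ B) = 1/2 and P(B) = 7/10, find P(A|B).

P(A|B) = P(A ∩ B) / P(B)
= (1/2) / (7/10)
= 5/7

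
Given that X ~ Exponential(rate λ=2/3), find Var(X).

For X ~ Exponential(rate λ=2/3):
Var(X) = \frac{9}{4}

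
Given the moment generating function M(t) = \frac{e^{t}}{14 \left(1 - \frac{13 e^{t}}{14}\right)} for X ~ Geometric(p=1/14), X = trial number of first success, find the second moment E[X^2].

To find E[X^2], compute M^(2)(0):
M^(1)(t) = \frac{e^{t}}{14 \left(1 - \frac{13 e^{t}}{14}\right)} + \frac{13 e^{2 t}}{196 \left(1 - \frac{13 e^{t}}{14}\right)^{2}}
M^(2)(t) = \frac{e^{t}}{14 \left(1 - \frac{13 e^{t}}{14}\right)} + \frac{39 e^{2 t}}{196 \left(1 - \frac{13 e^{t}}{14}\right)^{2}} + \frac{169 e^{3 t}}{1372 \left(1 - \frac{13 e^{t}}{14}\right)^{3}}
M^(2)(0) = 378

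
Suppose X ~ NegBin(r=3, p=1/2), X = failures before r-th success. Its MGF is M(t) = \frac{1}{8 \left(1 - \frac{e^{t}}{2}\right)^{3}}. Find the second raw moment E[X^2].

To find E[X^2], compute M^(2)(0):
M^(1)(t) = \frac{3 e^{t}}{16 \left(1 - \frac{e^{t}}{2}\right)^{4}}
M^(2)(t) = \frac{3 e^{t}}{16 \left(1 - \frac{e^{t}}{2}\right)^{4}} + \frac{3 e^{2 t}}{8 \left(1 - \frac{e^{t}}{2}\right)^{5}}
M^(2)(0) = 15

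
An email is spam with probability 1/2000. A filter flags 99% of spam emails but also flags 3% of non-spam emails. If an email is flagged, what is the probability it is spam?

Let D = the rare event, + = positive/flagged.
P(D) = 1/2000
P(+|D) = 99/100
P(+|D') = 3/100
P(+) = P(+|D)P(D) + P(+|D')P(D')
     = \frac{99}{100} × \frac{1}{2000} + \frac{3}{100} × \frac{1999}{2000}
     = \frac{381}{12500}
P(D|+) = P(+|D)P(D)/P(+) = \frac{33}{2032}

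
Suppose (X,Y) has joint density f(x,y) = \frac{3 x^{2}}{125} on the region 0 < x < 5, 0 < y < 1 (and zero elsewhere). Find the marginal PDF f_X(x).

f_X(x) = ∫_0^1 f(x,y) dy
= ∫_0^1 \frac{3 x^{2}}{125} dy
= \frac{3 x^{2}}{125} for 0 < x < 5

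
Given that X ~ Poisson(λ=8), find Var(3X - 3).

For X ~ Poisson(λ=8):
Var(X) = 8
Var(3X - 3) = (3)² × Var(X) = 9 × 8 = 72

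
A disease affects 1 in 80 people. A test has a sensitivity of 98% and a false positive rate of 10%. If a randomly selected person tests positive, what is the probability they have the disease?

Let D = the rare event, + = positive/flagged.
P(D) = 1/80
P(+|D) = 98/100 = 49/50
P(+|D') = 10/100 = 1/10
P(+) = P(+|D)P(D) + P(+|D')P(D')
     = \frac{49}{50} × \frac{1}{80} + \frac{1}{10} × \frac{79}{80}
     = \frac{111}{1000}
P(D|+) = P(+|D)P(D)/P(+) = \frac{49}{444}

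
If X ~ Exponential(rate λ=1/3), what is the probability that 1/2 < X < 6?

P(1/2 < X < 6) = ∫_{1/2}^{6} f(x) dx
where f(x) = \frac{e^{- \frac{x}{3}}}{3}
= - \frac{1}{e^{2}} + e^{- \frac{1}{6}}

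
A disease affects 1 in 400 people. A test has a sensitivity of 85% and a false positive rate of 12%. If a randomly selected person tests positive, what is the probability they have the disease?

Let D = the rare event, + = positive/flagged.
P(D) = 1/400
P(+|D) = 85/100 = 17/20
P(+|D') = 12/100 = 3/25
P(+) = P(+|D)P(D) + P(+|D')P(D')
     = \frac{17}{20} × \frac{1}{400} + \frac{3}{25} × \frac{399}{400}
     = \frac{4873}{40000}
P(D|+) = P(+|D)P(D)/P(+) = \frac{85}{4873}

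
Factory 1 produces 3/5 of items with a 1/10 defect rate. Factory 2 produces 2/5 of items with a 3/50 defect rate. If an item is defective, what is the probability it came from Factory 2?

Using Bayes' theorem:
P(F1) = 3/5, P(D|F1) = 1/10
P(F2) = 2/5, P(D|F2) = 3/50
P(D) = P(D|F1)P(F1) + P(D|F2)P(F2)
     = \frac{21}{250}
P(F2|D) = P(D|F2)P(F2) / P(D)
= \frac{2}{7}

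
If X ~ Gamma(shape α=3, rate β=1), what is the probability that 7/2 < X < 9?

P(7/2 < X < 9) = ∫_{7/2}^{9} f(x) dx
where f(x) = \frac{x^{2} e^{- x}}{2}
= - \frac{101}{2 e^{9}} + \frac{85}{8 e^{\frac{7}{2}}}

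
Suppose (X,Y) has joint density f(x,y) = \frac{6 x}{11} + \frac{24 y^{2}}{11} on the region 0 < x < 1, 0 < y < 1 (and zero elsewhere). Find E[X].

E[X] = ∫_0^1 ∫_0^1 x × f(x,y) dy dx
= ∫_0^1 ∫_0^1 x × (\frac{6 x}{11} + \frac{24 y^{2}}{11}) dy dx
= \frac{6}{11}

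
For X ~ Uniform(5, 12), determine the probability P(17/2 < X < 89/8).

P(17/2 < X < 89/8) = ∫_{17/2}^{89/8} f(x) dx
where f(x) = \frac{1}{7}
= \frac{3}{8}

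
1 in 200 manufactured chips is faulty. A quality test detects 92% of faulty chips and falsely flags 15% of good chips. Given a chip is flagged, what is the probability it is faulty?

Let D = the rare event, + = positive/flagged.
P(D) = 1/200
P(+|D) = 92/100 = 23/25
P(+|D') = 15/100 = 3/20
P(+) = P(+|D)P(D) + P(+|D')P(D')
     = \frac{23}{25} × \frac{1}{200} + \frac{3}{20} × \frac{199}{200}
     = \frac{3077}{20000}
P(D|+) = P(+|D)P(D)/P(+) = \frac{92}{3077}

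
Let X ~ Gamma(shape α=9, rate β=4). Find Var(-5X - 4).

For X ~ Gamma(shape α=9, rate β=4):
Var(X) = \frac{9}{16}
Var(-5X - 4) = (-5)² × Var(X) = 25 × \frac{9}{16} = \frac{225}{16}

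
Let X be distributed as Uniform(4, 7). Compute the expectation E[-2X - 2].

For X ~ Uniform(4, 7):
E[X] = \frac{11}{2}
E[-2X - 2] = -2 × E[X] - 2 = -13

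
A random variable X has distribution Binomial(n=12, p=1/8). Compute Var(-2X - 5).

For X ~ Binomial(n=12, p=1/8):
Var(X) = \frac{21}{16}
Var(-2X - 5) = (-2)² × Var(X) = 4 × \frac{21}{16} = \frac{21}{4}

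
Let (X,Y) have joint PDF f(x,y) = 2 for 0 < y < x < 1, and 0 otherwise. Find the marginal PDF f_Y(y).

f_Y(y) = ∫_y^1 2 dx = 2 - 2 y
for 0 < y < 1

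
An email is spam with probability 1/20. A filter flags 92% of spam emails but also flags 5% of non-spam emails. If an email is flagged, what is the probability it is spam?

Let D = the rare event, + = positive/flagged.
P(D) = 1/20
P(+|D) = 92/100 = 23/25
P(+|D') = 5/100 = 1/20
P(+) = P(+|D)P(D) + P(+|D')P(D')
     = \frac{23}{25} × \frac{1}{20} + \frac{1}{20} × \frac{19}{20}
     = \frac{187}{2000}
P(D|+) = P(+|D)P(D)/P(+) = \frac{92}{187}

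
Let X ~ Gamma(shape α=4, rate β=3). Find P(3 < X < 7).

P(3 < X < 7) = ∫_{3}^{7} f(x) dx
where f(x) = \frac{27 x^{3} e^{- 3 x}}{2}
= \frac{2 \left(-893 + 86 e^{12}\right)}{e^{21}}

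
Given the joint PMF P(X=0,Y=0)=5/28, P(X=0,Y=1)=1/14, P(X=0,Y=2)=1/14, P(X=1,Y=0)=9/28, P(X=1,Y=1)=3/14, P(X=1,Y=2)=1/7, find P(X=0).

P(X=0) = P(X=0,Y=0) + P(X=0,Y=1) + P(X=0,Y=2)
= 5/28 + 1/14 + 1/14
= 9/28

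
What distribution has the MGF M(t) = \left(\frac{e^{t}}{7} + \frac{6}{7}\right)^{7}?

The MGF M(t) = \left(\frac{e^{t}}{7} + \frac{6}{7}\right)^{7} is the standard form for the Binomial distribution.
Comparing with the known MGF formula identifies: Binomial(n=7, p=1/7)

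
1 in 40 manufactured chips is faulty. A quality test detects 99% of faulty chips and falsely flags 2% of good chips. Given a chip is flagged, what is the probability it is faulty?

Let D = the rare event, + = positive/flagged.
P(D) = 1/40
P(+|D) = 99/100
P(+|D') = 2/100 = 1/50
P(+) = P(+|D)P(D) + P(+|D')P(D')
     = \frac{99}{100} × \frac{1}{40} + \frac{1}{50} × \frac{39}{40}
     = \frac{177}{4000}
P(D|+) = P(+|D)P(D)/P(+) = \frac{33}{59}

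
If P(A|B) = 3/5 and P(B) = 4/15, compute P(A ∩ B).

By definition, P(A|B) = P(A ∩ B) / P(B)
So P(A ∩ B) = P(A|B) × P(B)
= 3/5 × 4/15
= 4/25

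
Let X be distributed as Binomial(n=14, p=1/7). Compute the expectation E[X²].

Using the identity E[X²] = Var(X) + (E[X])²:
E[X] = 2
Var(X) = \frac{12}{7}
E[X²] = \frac{12}{7} + (2)²
= \frac{40}{7}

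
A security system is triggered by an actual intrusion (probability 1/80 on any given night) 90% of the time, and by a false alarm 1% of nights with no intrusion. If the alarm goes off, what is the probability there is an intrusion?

Let D = the rare event, + = positive/flagged.
P(D) = 1/80
P(+|D) = 90/100 = 9/10
P(+|D') = 1/100
P(+) = P(+|D)P(D) + P(+|D')P(D')
     = \frac{9}{10} × \frac{1}{80} + \frac{1}{100} × \frac{79}{80}
     = \frac{169}{8000}
P(D|+) = P(+|D)P(D)/P(+) = \frac{90}{169}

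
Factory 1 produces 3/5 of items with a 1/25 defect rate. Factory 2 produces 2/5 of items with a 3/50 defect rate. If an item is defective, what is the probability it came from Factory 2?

Using Bayes' theorem:
P(F1) = 3/5, P(D|F1) = 1/25
P(F2) = 2/5, P(D|F2) = 3/50
P(D) = P(D|F1)P(F1) + P(D|F2)P(F2)
     = \frac{6}{125}
P(F2|D) = P(D|F2)P(F2) / P(D)
= \frac{1}{2}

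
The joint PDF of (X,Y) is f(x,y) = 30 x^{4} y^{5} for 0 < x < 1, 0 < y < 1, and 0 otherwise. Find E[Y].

E[Y] = ∫_0^1 ∫_0^1 y × f(x,y) dx dy
= \frac{6}{7}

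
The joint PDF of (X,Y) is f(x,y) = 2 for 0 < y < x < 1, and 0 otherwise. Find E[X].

f_X(x) = ∫_0^x 2 dy = 2 x
E[X] = ∫_0^1 x × (2 x) dx = \frac{2}{3}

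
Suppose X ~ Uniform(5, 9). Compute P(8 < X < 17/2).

P(8 < X < 17/2) = ∫_{8}^{17/2} f(x) dx
where f(x) = \frac{1}{4}
= \frac{1}{8}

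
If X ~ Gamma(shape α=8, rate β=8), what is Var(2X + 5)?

For X ~ Gamma(shape α=8, rate β=8):
Var(X) = \frac{1}{8}
Var(2X + 5) = (2)² × Var(X) = 4 × \frac{1}{8} = \frac{1}{2}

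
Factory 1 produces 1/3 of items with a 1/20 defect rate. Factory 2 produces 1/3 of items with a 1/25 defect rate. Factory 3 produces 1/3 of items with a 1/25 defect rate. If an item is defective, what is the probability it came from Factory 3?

Using Bayes' theorem:
P(F1) = 1/3, P(D|F1) = 1/20
P(F2) = 1/3, P(D|F2) = 1/25
P(F3) = 1/3, P(D|F3) = 1/25
P(D) = P(D|F1)P(F1) + P(D|F2)P(F2) + P(D|F3)P(F3)
     = \frac{13}{300}
P(F3|D) = P(D|F3)P(F3) / P(D)
= \frac{4}{13}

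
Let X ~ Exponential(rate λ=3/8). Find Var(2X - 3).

For X ~ Exponential(rate λ=3/8):
Var(X) = \frac{64}{9}
Var(2X - 3) = (2)² × Var(X) = 4 × \frac{64}{9} = \frac{256}{9}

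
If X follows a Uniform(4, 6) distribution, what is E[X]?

For X ~ Uniform(4, 6), the expected value is:
E[X] = 5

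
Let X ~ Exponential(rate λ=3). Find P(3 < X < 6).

P(3 < X < 6) = ∫_{3}^{6} f(x) dx
where f(x) = 3 e^{- 3 x}
= - \frac{1 - e^{9}}{e^{18}}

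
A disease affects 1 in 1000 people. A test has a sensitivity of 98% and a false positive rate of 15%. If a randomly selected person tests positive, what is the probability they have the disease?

Let D = the rare event, + = positive/flagged.
P(D) = 1/1000
P(+|D) = 98/100 = 49/50
P(+|D') = 15/100 = 3/20
P(+) = P(+|D)P(D) + P(+|D')P(D')
     = \frac{49}{50} × \frac{1}{1000} + \frac{3}{20} × \frac{999}{1000}
     = \frac{15083}{100000}
P(D|+) = P(+|D)P(D)/P(+) = \frac{98}{15083}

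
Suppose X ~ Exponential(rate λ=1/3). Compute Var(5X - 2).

For X ~ Exponential(rate λ=1/3):
Var(X) = 9
Var(5X - 2) = (5)² × Var(X) = 25 × 9 = 225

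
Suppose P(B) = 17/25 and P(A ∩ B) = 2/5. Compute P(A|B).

P(A|B) = P(A ∩ B) / P(B)
= (2/5) / (17/25)
= 10/17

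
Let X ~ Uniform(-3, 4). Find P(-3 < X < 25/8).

P(-3 < X < 25/8) = ∫_{-3}^{25/8} f(x) dx
where f(x) = \frac{1}{7}
= \frac{7}{8}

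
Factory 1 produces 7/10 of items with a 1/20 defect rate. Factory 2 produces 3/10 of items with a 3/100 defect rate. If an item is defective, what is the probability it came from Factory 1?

Using Bayes' theorem:
P(F1) = 7/10, P(D|F1) = 1/20
P(F2) = 3/10, P(D|F2) = 3/100
P(D) = P(D|F1)P(F1) + P(D|F2)P(F2)
     = \frac{11}{250}
P(F1|D) = P(D|F1)P(F1) / P(D)
= \frac{35}{44}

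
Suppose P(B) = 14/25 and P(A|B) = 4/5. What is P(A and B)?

By definition, P(A|B) = P(A ∩ B) / P(B)
So P(A ∩ B) = P(A|B) × P(B)
= 4/5 × 14/25
= 56/125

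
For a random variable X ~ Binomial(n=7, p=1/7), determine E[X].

For X ~ Binomial(n=7, p=1/7), the expected value is:
E[X] = 1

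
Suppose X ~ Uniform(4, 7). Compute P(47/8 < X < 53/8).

P(47/8 < X < 53/8) = ∫_{47/8}^{53/8} f(x) dx
where f(x) = \frac{1}{3}
= \frac{1}{4}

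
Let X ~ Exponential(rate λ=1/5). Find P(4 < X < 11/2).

P(4 < X < 11/2) = ∫_{4}^{11/2} f(x) dx
where f(x) = \frac{e^{- \frac{x}{5}}}{5}
= - \frac{1}{e^{\frac{11}{10}}} + e^{- \frac{4}{5}}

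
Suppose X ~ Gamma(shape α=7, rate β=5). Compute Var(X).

For X ~ Gamma(shape α=7, rate β=5):
Var(X) = \frac{7}{25}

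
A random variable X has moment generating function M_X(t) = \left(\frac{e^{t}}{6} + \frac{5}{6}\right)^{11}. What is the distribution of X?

The MGF M(t) = \left(\frac{e^{t}}{6} + \frac{5}{6}\right)^{11} is the standard form for the Binomial distribution.
Comparing with the known MGF formula identifies: Binomial(n=11, p=1/6)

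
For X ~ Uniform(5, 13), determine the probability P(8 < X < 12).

P(8 < X < 12) = ∫_{8}^{12} f(x) dx
where f(x) = \frac{1}{8}
= \frac{1}{2}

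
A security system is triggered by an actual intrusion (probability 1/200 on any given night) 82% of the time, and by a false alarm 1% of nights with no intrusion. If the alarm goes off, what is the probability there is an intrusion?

Let D = the rare event, + = positive/flagged.
P(D) = 1/200
P(+|D) = 82/100 = 41/50
P(+|D') = 1/100
P(+) = P(+|D)P(D) + P(+|D')P(D')
     = \frac{41}{50} × \frac{1}{200} + \frac{1}{100} × \frac{199}{200}
     = \frac{281}{20000}
P(D|+) = P(+|D)P(D)/P(+) = \frac{82}{281}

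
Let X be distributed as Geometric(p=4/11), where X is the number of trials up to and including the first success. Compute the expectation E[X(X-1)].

E[X(X-1)] = E[X² - X] = E[X²] - E[X]
E[X] = \frac{11}{4}
E[X²] = Var(X) + (E[X])² = \frac{77}{16} + (\frac{11}{4})² = \frac{99}{8}
E[X(X-1)] = \frac{99}{8} - \frac{11}{4} = \frac{77}{8}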